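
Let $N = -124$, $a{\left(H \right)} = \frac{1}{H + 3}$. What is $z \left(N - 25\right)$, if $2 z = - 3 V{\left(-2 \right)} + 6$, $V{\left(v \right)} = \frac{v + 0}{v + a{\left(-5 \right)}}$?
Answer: $- \frac{1341}{5} \approx -268.2$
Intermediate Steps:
$a{\left(H \right)} = \frac{1}{3 + H}$
$V{\left(v \right)} = \frac{v}{- \frac{1}{2} + v}$ ($V{\left(v \right)} = \frac{v + 0}{v + \frac{1}{3 - 5}} = \frac{v}{v + \frac{1}{-2}} = \frac{v}{v - \frac{1}{2}} = \frac{v}{- \frac{1}{2} + v}$)
$z = \frac{9}{5}$ ($z = \frac{- 3 \cdot 2 \left(-2\right) \frac{1}{-1 + 2 \left(-2\right)} + 6}{2} = \frac{- 3 \cdot 2 \left(-2\right) \frac{1}{-1 - 4} + 6}{2} = \frac{- 3 \cdot 2 \left(-2\right) \frac{1}{-5} + 6}{2} = \frac{- 3 \cdot 2 \left(-2\right) \left(- \frac{1}{5}\right) + 6}{2} = \frac{\left(-3\right) \frac{4}{5} + 6}{2} = \frac{- \frac{12}{5} + 6}{2} = \frac{1}{2} \cdot \frac{18}{5} = \frac{9}{5} \approx 1.8$)
$z \left(N - 25\right) = \frac{9 \left(-124 - 25\right)}{5} = \frac{9}{5} \left(-149\right) = - \frac{1341}{5}$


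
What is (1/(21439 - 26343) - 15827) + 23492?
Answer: 37589159/4904 ≈ 7665.0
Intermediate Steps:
(1/(21439 - 26343) - 15827) + 23492 = (1/(-4904) - 15827) + 23492 = (-1/4904 - 15827) + 23492 = -77615609/4904 + 23492 = 37589159/4904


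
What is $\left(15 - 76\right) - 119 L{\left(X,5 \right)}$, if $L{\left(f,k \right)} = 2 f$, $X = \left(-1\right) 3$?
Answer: $653$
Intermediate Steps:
$X = -3$
$\left(15 - 76\right) - 119 L{\left(X,5 \right)} = \left(15 - 76\right) - 119 \cdot 2 \left(-3\right) = \left(15 - 76\right) - -714 = -61 + 714 = 653$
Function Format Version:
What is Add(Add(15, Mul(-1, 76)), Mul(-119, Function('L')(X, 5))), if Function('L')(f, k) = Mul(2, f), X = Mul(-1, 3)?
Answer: 653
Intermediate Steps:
X = -3
Add(Add(15, Mul(-1, 76)), Mul(-119, Function('L')(X, 5))) = Add(Add(15, Mul(-1, 76)), Mul(-119, Mul(2, -3))) = Add(Add(15, -76), Mul(-119, -6)) = Add(-61, 714) = 653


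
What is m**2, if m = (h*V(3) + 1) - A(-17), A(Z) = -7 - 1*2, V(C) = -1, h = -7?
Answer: 289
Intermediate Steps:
A(Z) = -9 (A(Z) = -7 - 2 = -9)
m = 17 (m = (-7*(-1) + 1) - 1*(-9) = (7 + 1) + 9 = 8 + 9 = 17)
m**2 = 17**2 = 289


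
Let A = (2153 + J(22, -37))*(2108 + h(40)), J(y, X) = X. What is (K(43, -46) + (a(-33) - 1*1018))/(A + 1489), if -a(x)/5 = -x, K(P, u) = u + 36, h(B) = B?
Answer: -1193/4546657 ≈ -0.00026239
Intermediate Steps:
K(P, u) = 36 + u
a(x) = 5*x (a(x) = -(-5)*x = 5*x)
A = 4545168 (A = (2153 - 37)*(2108 + 40) = 2116*2148 = 4545168)
(K(43, -46) + (a(-33) - 1*1018))/(A + 1489) = ((36 - 46) + (5*(-33) - 1*1018))/(4545168 + 1489) = (-10 + (-165 - 1018))/4546657 = (-10 - 1183)*(1/4546657) = -1193*1/4546657 = -1193/4546657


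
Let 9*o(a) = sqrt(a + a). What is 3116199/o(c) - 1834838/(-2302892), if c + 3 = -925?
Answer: 917419/1151446 - 28045791*I*sqrt(29)/232 ≈ 0.79675 - 6.51e+5*I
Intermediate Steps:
c = -928 (c = -3 - 925 = -928)
o(a) = sqrt(2)*sqrt(a)/9 (o(a) = sqrt(a + a)/9 = sqrt(2*a)/9 = (sqrt(2)*sqrt(a))/9 = sqrt(2)*sqrt(a)/9)
3116199/o(c) - 1834838/(-2302892) = 3116199/((sqrt(2)*sqrt(-928)/9)) - 1834838/(-2302892) = 3116199/((sqrt(2)*(4*I*sqrt(58))/9)) - 1834838*(-1/2302892) = 3116199/((8*I*sqrt(29)/9)) + 917419/1151446 = 3116199*(-9*I*sqrt(29)/232) + 917419/1151446 = -28045791*I*sqrt(29)/232 + 917419/1151446 = 917419/1151446 - 28045791*I*sqrt(29)/232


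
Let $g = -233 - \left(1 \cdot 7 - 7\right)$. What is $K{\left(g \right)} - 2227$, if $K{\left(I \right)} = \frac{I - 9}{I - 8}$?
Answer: $- \frac{536465}{241} \approx -2226.0$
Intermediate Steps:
$g = -233$ ($g = -233 - \left(7 - 7\right) = -233 - 0 = -233 + 0 = -233$)
$K{\left(I \right)} = \frac{-9 + I}{-8 + I}$
$K{\left(g \right)} - 2227 = \frac{-9 - 233}{-8 - 233} - 2227 = \frac{1}{-241} \left(-242\right) - 2227 = \left(- \frac{1}{241}\right) \left(-242\right) - 2227 = \frac{242}{241} - 2227 = - \frac{536465}{241}$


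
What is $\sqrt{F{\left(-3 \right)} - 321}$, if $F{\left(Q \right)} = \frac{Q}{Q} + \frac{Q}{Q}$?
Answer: $i \sqrt{319} \approx 17.861 i$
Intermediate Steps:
$F{\left(Q \right)} = 2$ ($F{\left(Q \right)} = 1 + 1 = 2$)
$\sqrt{F{\left(-3 \right)} - 321} = \sqrt{2 - 321} = \sqrt{-319} = i \sqrt{319}$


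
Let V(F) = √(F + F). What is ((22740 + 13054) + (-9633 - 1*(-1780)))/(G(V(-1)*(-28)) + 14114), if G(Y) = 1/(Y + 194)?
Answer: 15460466398450/7809638139417 - 782348*I*√2/7809638139417 ≈ 1.9797 - 1.4167e-7*I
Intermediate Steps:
V(F) = √2*√F (V(F) = √(2*F) = √2*√F)
G(Y) = 1/(194 + Y)
((22740 + 13054) + (-9633 - 1*(-1780)))/(G(V(-1)*(-28)) + 14114) = ((22740 + 13054) + (-9633 - 1*(-1780)))/(1/(194 + (√2*√(-1))*(-28)) + 14114) = (35794 + (-9633 + 1780))/(1/(194 + (√2*I)*(-28)) + 14114) = (35794 - 7853)/(1/(194 + (I*√2)*(-28)) + 14114) = 27941/(1/(194 - 28*I*√2) + 14114) = 27941/(14114 + 1/(194 - 28*I*√2))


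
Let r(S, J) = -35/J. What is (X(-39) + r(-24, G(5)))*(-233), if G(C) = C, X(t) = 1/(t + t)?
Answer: 127451/78 ≈ 1634.0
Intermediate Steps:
X(t) = 1/(2*t)
(X(-39) + r(-24, G(5)))*(-233) = ((½)/(-39) - 35/5)*(-233) = ((½)*(-1/39) - 35*⅕)*(-233) = (-1/78 - 7)*(-233) = -547/78*(-233) = 127451/78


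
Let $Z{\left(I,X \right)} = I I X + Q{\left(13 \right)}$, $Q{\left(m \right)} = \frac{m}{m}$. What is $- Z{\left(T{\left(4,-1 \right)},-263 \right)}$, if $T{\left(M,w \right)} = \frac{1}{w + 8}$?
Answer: $\frac{214}{49} \approx 4.3673$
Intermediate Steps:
$Q{\left(m \right)} = 1$
$T{\left(M,w \right)} = \frac{1}{8 + w}$
$Z{\left(I,X \right)} = 1 + X I^{2}$ ($Z{\left(I,X \right)} = I I X + 1 = I^{2} X + 1 = X I^{2} + 1 = 1 + X I^{2}$)
$- Z{\left(T{\left(4,-1 \right)},-263 \right)} = - (1 - 263 \left(\frac{1}{8 - 1}\right)^{2}) = - (1 - 263 \left(\frac{1}{7}\right)^{2}) = - (1 - \frac{263}{49}) = \left(-1\right) \left(- \frac{214}{49}\right) = \frac{214}{49}$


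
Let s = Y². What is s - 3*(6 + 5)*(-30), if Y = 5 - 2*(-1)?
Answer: 1039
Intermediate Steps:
Y = 7 (Y = 5 + 2 = 7)
s = 49 (s = 7² = 49)
s - 3*(6 + 5)*(-30) = 49 - 3*(6 + 5)*(-30) = 49 - 3*11*(-30) = 49 - 33*(-30) = 49 + 990 = 1039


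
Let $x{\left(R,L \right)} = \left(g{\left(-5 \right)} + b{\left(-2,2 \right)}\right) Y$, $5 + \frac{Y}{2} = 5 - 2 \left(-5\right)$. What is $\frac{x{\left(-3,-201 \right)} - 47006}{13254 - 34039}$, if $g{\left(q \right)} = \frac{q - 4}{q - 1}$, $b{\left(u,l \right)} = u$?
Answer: $\frac{47016}{20785} \approx 2.262$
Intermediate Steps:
$g{\left(q \right)} = \frac{-4 + q}{-1 + q}$
$Y = 20$ ($Y = -10 + 2 \left(5 - 2 \left(-5\right)\right) = -10 + 2 \left(5 - -10\right) = -10 + 2 \left(5 + 10\right) = -10 + 2 \cdot 15 = -10 + 30 = 20$)
$x{\left(R,L \right)} = -10$ ($x{\left(R,L \right)} = \left(\frac{-4 - 5}{-1 - 5} - 2\right) 20 = \left(\frac{1}{-6} \left(-9\right) - 2\right) 20 = \left(\left(- \frac{1}{6}\right) \left(-9\right) - 2\right) 20 = \left(\frac{3}{2} - 2\right) 20 = \left(- \frac{1}{2}\right) 20 = -10$)
$\frac{x{\left(-3,-201 \right)} - 47006}{13254 - 34039} = \frac{-10 - 47006}{13254 - 34039} = - \frac{47016}{-20785} = \left(-47016\right) \left(- \frac{1}{20785}\right) = \frac{47016}{20785}$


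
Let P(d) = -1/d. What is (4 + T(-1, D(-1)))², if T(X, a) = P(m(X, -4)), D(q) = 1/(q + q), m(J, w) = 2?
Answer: 49/4 ≈ 12.250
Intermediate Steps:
D(q) = 1/(2*q)
T(X, a) = -½ (T(X, a) = -1/2 = -1*½ = -½)
(4 + T(-1, D(-1)))² = (4 - ½)² = (7/2)² = 49/4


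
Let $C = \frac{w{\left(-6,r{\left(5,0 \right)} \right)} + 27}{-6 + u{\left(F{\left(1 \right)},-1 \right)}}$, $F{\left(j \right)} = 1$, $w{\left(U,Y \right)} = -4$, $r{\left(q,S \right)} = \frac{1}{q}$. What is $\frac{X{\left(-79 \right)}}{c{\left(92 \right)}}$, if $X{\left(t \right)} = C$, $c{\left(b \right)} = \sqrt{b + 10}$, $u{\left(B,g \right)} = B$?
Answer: $- \frac{23 \sqrt{102}}{510} \approx -0.45547$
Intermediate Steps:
$C = - \frac{23}{5}$ ($C = \frac{-4 + 27}{-6 + 1} = \frac{23}{-5} = 23 \left(- \frac{1}{5}\right) = - \frac{23}{5} \approx -4.6$)
$c{\left(b \right)} = \sqrt{10 + b}$
$X{\left(t \right)} = - \frac{23}{5}$
$\frac{X{\left(-79 \right)}}{c{\left(92 \right)}} = - \frac{23}{5 \sqrt{10 + 92}} = - \frac{23}{5 \sqrt{102}} = - \frac{23 \frac{\sqrt{102}}{102}}{5} = - \frac{23 \sqrt{102}}{510}$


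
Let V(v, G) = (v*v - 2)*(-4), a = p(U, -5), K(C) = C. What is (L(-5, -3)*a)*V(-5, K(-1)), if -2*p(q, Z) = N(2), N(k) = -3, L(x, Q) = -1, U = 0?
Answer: 138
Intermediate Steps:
p(q, Z) = 3/2 (p(q, Z) = -1/2*(-3) = 3/2)
a = 3/2 ≈ 1.5000
V(v, G) = 8 - 4*v**2 (V(v, G) = (v**2 - 2)*(-4) = (-2 + v**2)*(-4) = 8 - 4*v**2)
(L(-5, -3)*a)*V(-5, K(-1)) = (-1*3/2)*(8 - 4*(-5)**2) = -3*(8 - 4*25)/2 = -3*(8 - 100)/2 = -3/2*(-92) = 138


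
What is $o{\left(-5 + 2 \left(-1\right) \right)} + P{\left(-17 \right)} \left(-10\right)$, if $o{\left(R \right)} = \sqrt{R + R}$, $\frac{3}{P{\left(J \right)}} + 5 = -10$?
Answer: $2 + i \sqrt{14} \approx 2.0 + 3.7417 i$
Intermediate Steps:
$P{\left(J \right)} = - \frac{1}{5}$ ($P{\left(J \right)} = \frac{3}{-5 - 10} = \frac{3}{-15} = 3 \left(- \frac{1}{15}\right) = - \frac{1}{5}$)
$o{\left(R \right)} = \sqrt{2} \sqrt{R}$ ($o{\left(R \right)} = \sqrt{2 R} = \sqrt{2} \sqrt{R}$)
$o{\left(-5 + 2 \left(-1\right) \right)} + P{\left(-17 \right)} \left(-10\right) = \sqrt{2} \sqrt{-5 + 2 \left(-1\right)} - -2 = \sqrt{2} \sqrt{-5 - 2} + 2 = \sqrt{2} \sqrt{-7} + 2 = \sqrt{2} i \sqrt{7} + 2 = i \sqrt{14} + 2 = 2 + i \sqrt{14}$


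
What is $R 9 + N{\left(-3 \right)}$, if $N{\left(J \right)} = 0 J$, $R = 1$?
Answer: $9$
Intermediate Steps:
$N{\left(J \right)} = 0$
$R 9 + N{\left(-3 \right)} = 1 \cdot 9 + 0 = 9 + 0 = 9$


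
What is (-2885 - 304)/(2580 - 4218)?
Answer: 1063/546 ≈ 1.9469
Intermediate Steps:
(-2885 - 304)/(2580 - 4218) = -3189/(-1638) = -3189*(-1/1638) = 1063/546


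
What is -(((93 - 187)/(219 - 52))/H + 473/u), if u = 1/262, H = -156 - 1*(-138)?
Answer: -186260825/1503 ≈ -1.2393e+5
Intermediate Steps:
H = -18 (H = -156 + 138 = -18)
u = 1/262 ≈ 0.0038168
-(((93 - 187)/(219 - 52))/H + 473/u) = -(((93 - 187)/(219 - 52))/(-18) + 473/(1/262)) = -(-94/167*(-1/18) + 473*262) = -(-94*1/167*(-1/18) + 123926) = -(-94/167*(-1/18) + 123926) = -(47/1503 + 123926) = -1*186260825/1503 = -186260825/1503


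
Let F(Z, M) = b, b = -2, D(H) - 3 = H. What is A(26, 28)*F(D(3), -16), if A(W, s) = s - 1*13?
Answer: -30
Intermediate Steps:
D(H) = 3 + H
A(W, s) = -13 + s (A(W, s) = s - 13 = -13 + s)
F(Z, M) = -2
A(26, 28)*F(D(3), -16) = (-13 + 28)*(-2) = 15*(-2) = -30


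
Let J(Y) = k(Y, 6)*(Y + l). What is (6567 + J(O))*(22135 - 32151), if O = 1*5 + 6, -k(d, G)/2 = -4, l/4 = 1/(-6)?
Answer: -199809184/3 ≈ -6.6603e+7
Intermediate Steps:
l = -2/3 (l = 4/(-6) = 4*(-1/6) = -2/3 ≈ -0.66667)
k(d, G) = 8 (k(d, G) = -2*(-4) = 8)
O = 11 (O = 5 + 6 = 11)
J(Y) = -16/3 + 8*Y (J(Y) = 8*(Y - 2/3) = 8*(-2/3 + Y) = -16/3 + 8*Y)
(6567 + J(O))*(22135 - 32151) = (6567 + (-16/3 + 8*11))*(22135 - 32151) = (6567 + (-16/3 + 88))*(-10016) = (6567 + 248/3)*(-10016) = (19949/3)*(-10016) = -199809184/3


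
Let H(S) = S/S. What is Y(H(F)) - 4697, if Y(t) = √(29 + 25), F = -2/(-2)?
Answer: -4697 + 3*√6 ≈ -4689.6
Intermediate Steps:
F = 1 (F = -2*(-½) = 1)
H(S) = 1
Y(t) = 3*√6 (Y(t) = √54 = 3*√6)
Y(H(F)) - 4697 = 3*√6 - 4697 = -4697 + 3*√6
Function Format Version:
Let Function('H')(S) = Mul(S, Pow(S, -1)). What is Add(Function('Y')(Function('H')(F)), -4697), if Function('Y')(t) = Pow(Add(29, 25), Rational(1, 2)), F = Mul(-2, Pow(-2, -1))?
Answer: Add(-4697, Mul(3, Pow(6, Rational(1, 2)))) ≈ -4689.6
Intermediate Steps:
F = 1 (F = Mul(-2, Rational(-1, 2)) = 1)
Function('H')(S) = 1
Function('Y')(t) = Mul(3, Pow(6, Rational(1, 2))) (Function('Y')(t) = Pow(54, Rational(1, 2)) = Mul(3, Pow(6, Rational(1, 2))))
Add(Function('Y')(Function('H')(F)), -4697) = Add(Mul(3, Pow(6, Rational(1, 2))), -4697) = Add(-4697, Mul(3, Pow(6, Rational(1, 2))))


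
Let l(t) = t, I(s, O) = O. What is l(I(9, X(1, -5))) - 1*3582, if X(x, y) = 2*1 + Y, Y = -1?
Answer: -3581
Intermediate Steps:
X(x, y) = 1 (X(x, y) = 2*1 - 1 = 2 - 1 = 1)
l(I(9, X(1, -5))) - 1*3582 = 1 - 1*3582 = 1 - 3582 = -3581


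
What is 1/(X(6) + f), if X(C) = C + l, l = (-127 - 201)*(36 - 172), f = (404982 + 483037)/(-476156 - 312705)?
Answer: 788861/35193356635 ≈ 2.2415e-5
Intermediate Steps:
f = -888019/788861 (f = 888019/(-788861) = 888019*(-1/788861) = -888019/788861 ≈ -1.1257)
l = 44608 (l = -328*(-136) = 44608)
X(C) = 44608 + C (X(C) = C + 44608 = 44608 + C)
1/(X(6) + f) = 1/((44608 + 6) - 888019/788861) = 1/(44614 - 888019/788861) = 1/(35193356635/788861) = 788861/35193356635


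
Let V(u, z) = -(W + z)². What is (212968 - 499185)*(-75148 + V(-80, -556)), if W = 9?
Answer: 107147337469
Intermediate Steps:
V(u, z) = -(9 + z)²
(212968 - 499185)*(-75148 + V(-80, -556)) = (212968 - 499185)*(-75148 - (9 - 556)²) = -286217*(-75148 - 1*(-547)²) = -286217*(-75148 - 1*299209) = -286217*(-75148 - 299209) = -286217*(-374357) = 107147337469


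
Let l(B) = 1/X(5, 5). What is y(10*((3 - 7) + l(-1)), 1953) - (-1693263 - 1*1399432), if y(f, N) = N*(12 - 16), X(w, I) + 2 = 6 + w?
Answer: 3084883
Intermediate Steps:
X(w, I) = 4 + w (X(w, I) = -2 + (6 + w) = 4 + w)
l(B) = ⅑ (l(B) = 1/(4 + 5) = 1/9 = ⅑)
y(f, N) = -4*N (y(f, N) = N*(-4) = -4*N)
y(10*((3 - 7) + l(-1)), 1953) - (-1693263 - 1*1399432) = -4*1953 - (-1693263 - 1*1399432) = -7812 - (-1693263 - 1399432) = -7812 - 1*(-3092695) = -7812 + 3092695 = 3084883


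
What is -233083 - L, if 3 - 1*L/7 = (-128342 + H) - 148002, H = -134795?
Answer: -3111077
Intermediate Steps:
L = 2877994 (L = 21 - 7*((-128342 - 134795) - 148002) = 21 - 7*(-263137 - 148002) = 21 - 7*(-411139) = 21 + 2877973 = 2877994)
-233083 - L = -233083 - 1*2877994 = -233083 - 2877994 = -3111077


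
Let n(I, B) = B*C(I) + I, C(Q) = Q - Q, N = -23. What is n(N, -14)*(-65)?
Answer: 1495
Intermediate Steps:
C(Q) = 0
n(I, B) = I (n(I, B) = B*0 + I = 0 + I = I)
n(N, -14)*(-65) = -23*(-65) = 1495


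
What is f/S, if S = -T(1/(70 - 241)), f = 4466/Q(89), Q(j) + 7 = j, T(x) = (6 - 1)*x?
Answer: 381843/205 ≈ 1862.6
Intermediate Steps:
T(x) = 5*x
Q(j) = -7 + j
f = 2233/41 (f = 4466/(-7 + 89) = 4466/82 = 4466*(1/82) = 2233/41 ≈ 54.463)
S = 5/171 (S = -5/(70 - 241) = -5/(-171) = -5*(-1)/171 = -1*(-5/171) = 5/171 ≈ 0.029240)
f/S = 2233/(41*(5/171)) = (2233/41)*(171/5) = 381843/205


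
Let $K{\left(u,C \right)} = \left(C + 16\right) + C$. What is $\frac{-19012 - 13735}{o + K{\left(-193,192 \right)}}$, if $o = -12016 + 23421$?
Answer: $- \frac{32747}{11805} \approx -2.774$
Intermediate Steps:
$K{\left(u,C \right)} = 16 + 2 C$ ($K{\left(u,C \right)} = \left(16 + C\right) + C = 16 + 2 C$)
$o = 11405$
$\frac{-19012 - 13735}{o + K{\left(-193,192 \right)}} = \frac{-19012 - 13735}{11405 + \left(16 + 2 \cdot 192\right)} = - \frac{32747}{11405 + \left(16 + 384\right)} = - \frac{32747}{11405 + 400} = - \frac{32747}{11805}$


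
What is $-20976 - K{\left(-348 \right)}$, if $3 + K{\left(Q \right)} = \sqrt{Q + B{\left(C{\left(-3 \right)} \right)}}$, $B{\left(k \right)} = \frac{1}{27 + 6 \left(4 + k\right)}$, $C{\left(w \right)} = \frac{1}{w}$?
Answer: $-20973 - \frac{17 i \sqrt{59}}{7} \approx -20973.0 - 18.654 i$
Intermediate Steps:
$B{\left(k \right)} = \frac{1}{51 + 6 k}$ ($B{\left(k \right)} = \frac{1}{27 + \left(24 + 6 k\right)} = \frac{1}{51 + 6 k}$)
$K{\left(Q \right)} = -3 + \sqrt{\frac{1}{49} + Q}$ ($K{\left(Q \right)} = -3 + \sqrt{Q + \frac{1}{3 \left(17 + \frac{2}{-3}\right)}} = -3 + \sqrt{Q + \frac{1}{3 \left(17 + 2 \left(- \frac{1}{3}\right)\right)}} = -3 + \sqrt{Q + \frac{1}{3 \left(17 - \frac{2}{3}\right)}} = -3 + \sqrt{Q + \frac{1}{3 \cdot \frac{49}{3}}} = -3 + \sqrt{Q + \frac{1}{3} \cdot \frac{3}{49}} = -3 + \sqrt{Q + \frac{1}{49}} = -3 + \sqrt{\frac{1}{49} + Q}$)
$-20976 - K{\left(-348 \right)} = -20976 - \left(-3 + \frac{\sqrt{1 + 49 \left(-348\right)}}{7}\right) = -20976 - \left(-3 + \frac{\sqrt{1 - 17052}}{7}\right) = -20976 - \left(-3 + \frac{\sqrt{-17051}}{7}\right) = -20976 - \left(-3 + \frac{17 i \sqrt{59}}{7}\right) = -20976 + \left(3 - \frac{17 i \sqrt{59}}{7}\right) = -20973 - \frac{17 i \sqrt{59}}{7}$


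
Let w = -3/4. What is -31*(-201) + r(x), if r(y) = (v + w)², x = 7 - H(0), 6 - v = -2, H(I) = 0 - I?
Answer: 100537/16 ≈ 6283.6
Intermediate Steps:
H(I) = -I
v = 8 (v = 6 - 1*(-2) = 6 + 2 = 8)
w = -¾ (w = -3*¼ = -¾ ≈ -0.75000)
x = 7 (x = 7 - (-1)*0 = 7 - 1*0 = 7 + 0 = 7)
r(y) = 841/16 (r(y) = (8 - ¾)² = (29/4)² = 841/16)
-31*(-201) + r(x) = -31*(-201) + 841/16 = 6231 + 841/16 = 100537/16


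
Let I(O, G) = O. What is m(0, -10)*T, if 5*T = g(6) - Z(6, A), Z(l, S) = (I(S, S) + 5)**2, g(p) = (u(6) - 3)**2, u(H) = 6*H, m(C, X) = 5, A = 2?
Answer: 1040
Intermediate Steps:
g(p) = 1089 (g(p) = (6*6 - 3)**2 = (36 - 3)**2 = 33**2 = 1089)
Z(l, S) = (5 + S)**2 (Z(l, S) = (S + 5)**2 = (5 + S)**2)
T = 208 (T = (1089 - (5 + 2)**2)/5 = (1089 - 1*7**2)/5 = (1089 - 1*49)/5 = (1089 - 49)/5 = (1/5)*1040 = 208)
m(0, -10)*T = 5*208 = 1040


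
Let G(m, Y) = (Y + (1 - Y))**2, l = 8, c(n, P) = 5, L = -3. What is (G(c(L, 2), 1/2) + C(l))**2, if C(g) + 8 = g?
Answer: 1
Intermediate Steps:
C(g) = -8 + g
G(m, Y) = 1 (G(m, Y) = 1**2 = 1)
(G(c(L, 2), 1/2) + C(l))**2 = (1 + (-8 + 8))**2 = (1 + 0)**2 = 1**2 = 1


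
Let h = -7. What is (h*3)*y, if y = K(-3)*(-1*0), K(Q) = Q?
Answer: 0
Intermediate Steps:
y = 0 (y = -(-3)*0 = -3*0 = 0)
(h*3)*y = -7*3*0 = -21*0 = 0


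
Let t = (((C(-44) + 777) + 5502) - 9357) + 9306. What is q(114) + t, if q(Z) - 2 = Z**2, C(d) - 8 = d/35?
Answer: 673146/35 ≈ 19233.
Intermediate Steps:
C(d) = 8 + d/35
q(Z) = 2 + Z**2
t = 218216/35 (t = ((((8 + (1/35)*(-44)) + 777) + 5502) - 9357) + 9306 = ((((8 - 44/35) + 777) + 5502) - 9357) + 9306 = (((236/35 + 777) + 5502) - 9357) + 9306 = ((27431/35 + 5502) - 9357) + 9306 = (220001/35 - 9357) + 9306 = -107494/35 + 9306 = 218216/35 ≈ 6234.7)
q(114) + t = (2 + 114**2) + 218216/35 = (2 + 12996) + 218216/35 = 12998 + 218216/35 = 673146/35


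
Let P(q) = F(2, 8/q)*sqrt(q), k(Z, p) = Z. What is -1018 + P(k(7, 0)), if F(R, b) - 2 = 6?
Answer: -1018 + 8*sqrt(7) ≈ -996.83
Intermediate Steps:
F(R, b) = 8 (F(R, b) = 2 + 6 = 8)
P(q) = 8*sqrt(q)
-1018 + P(k(7, 0)) = -1018 + 8*sqrt(7)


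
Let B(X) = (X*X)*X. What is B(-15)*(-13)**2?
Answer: -570375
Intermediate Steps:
B(X) = X**3 (B(X) = X**2*X = X**3)
B(-15)*(-13)**2 = (-15)**3*(-13)**2 = -3375*169 = -570375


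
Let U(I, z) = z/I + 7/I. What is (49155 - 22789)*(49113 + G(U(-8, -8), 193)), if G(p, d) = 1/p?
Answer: 1295124286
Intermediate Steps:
U(I, z) = 7/I + z/I
(49155 - 22789)*(49113 + G(U(-8, -8), 193)) = (49155 - 22789)*(49113 + 1/((7 - 8)/(-8))) = 26366*(49113 + 1/(-⅛*(-1))) = 26366*(49113 + 1/(⅛)) = 26366*(49113 + 8) = 26366*49121 = 1295124286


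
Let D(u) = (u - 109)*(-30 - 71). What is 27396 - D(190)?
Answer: 35577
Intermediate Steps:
D(u) = 11009 - 101*u (D(u) = (-109 + u)*(-101) = 11009 - 101*u)
27396 - D(190) = 27396 - (11009 - 101*190) = 27396 - (11009 - 19190) = 27396 - 1*(-8181) = 27396 + 8181 = 35577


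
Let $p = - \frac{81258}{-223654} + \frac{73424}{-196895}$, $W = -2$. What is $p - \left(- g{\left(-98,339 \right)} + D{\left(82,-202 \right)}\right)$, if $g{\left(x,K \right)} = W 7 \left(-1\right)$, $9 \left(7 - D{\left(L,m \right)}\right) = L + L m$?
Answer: $- \frac{120506117040124}{66054531495} \approx -1824.3$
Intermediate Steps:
$D{\left(L,m \right)} = 7 - \frac{L}{9} - \frac{L m}{9}$ ($D{\left(L,m \right)} = 7 - \frac{L + L m}{9} = 7 - \left(\frac{L}{9} + \frac{L m}{9}\right) = 7 - \frac{L}{9} - \frac{L m}{9}$)
$p = - \frac{211138693}{22018177165}$ ($p = \left(-81258\right) \left(- \frac{1}{223654}\right) + 73424 \left(- \frac{1}{196895}\right) = \frac{40629}{111827} - \frac{73424}{196895} = - \frac{211138693}{22018177165} \approx -0.0095893$)
$g{\left(x,K \right)} = 14$ ($g{\left(x,K \right)} = \left(-2\right) 7 \left(-1\right) = \left(-14\right) \left(-1\right) = 14$)
$p - \left(- g{\left(-98,339 \right)} + D{\left(82,-202 \right)}\right) = - \frac{211138693}{22018177165} - \left(-7 - \frac{82}{9} - \frac{82}{9} \left(-202\right)\right) = - \frac{211138693}{22018177165} + \left(14 - \left(7 - \frac{82}{9} + \frac{16564}{9}\right)\right) = - \frac{211138693}{22018177165} + \left(14 - \frac{5515}{3}\right) = - \frac{211138693}{22018177165} - \frac{5473}{3} = - \frac{120506117040124}{66054531495}$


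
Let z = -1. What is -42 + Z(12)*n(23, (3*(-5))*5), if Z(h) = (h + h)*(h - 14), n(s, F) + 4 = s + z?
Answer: -906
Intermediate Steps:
n(s, F) = -5 + s (n(s, F) = -4 + (s - 1) = -4 + (-1 + s) = -5 + s)
Z(h) = 2*h*(-14 + h) (Z(h) = (2*h)*(-14 + h) = 2*h*(-14 + h))
-42 + Z(12)*n(23, (3*(-5))*5) = -42 + (2*12*(-14 + 12))*(-5 + 23) = -42 + (2*12*(-2))*18 = -42 - 48*18 = -42 - 864 = -906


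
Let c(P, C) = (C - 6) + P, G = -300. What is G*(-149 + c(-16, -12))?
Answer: 54900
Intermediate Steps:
c(P, C) = -6 + C + P (c(P, C) = (-6 + C) + P = -6 + C + P)
G*(-149 + c(-16, -12)) = -300*(-149 + (-6 - 12 - 16)) = -300*(-149 - 34) = -300*(-183) = 54900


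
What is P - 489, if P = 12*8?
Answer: -393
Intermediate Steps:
P = 96
P - 489 = 96 - 489 = -393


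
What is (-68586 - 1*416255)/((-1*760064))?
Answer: 484841/760064 ≈ 0.63789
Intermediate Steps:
(-68586 - 1*416255)/((-1*760064)) = (-68586 - 416255)/(-760064) = -484841*(-1/760064) = 484841/760064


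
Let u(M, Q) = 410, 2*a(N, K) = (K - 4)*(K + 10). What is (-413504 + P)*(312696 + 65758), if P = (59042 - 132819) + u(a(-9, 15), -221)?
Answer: -184258277434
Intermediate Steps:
a(N, K) = (-4 + K)*(10 + K)/2 (a(N, K) = ((K - 4)*(K + 10))/2 = ((-4 + K)*(10 + K))/2 = (-4 + K)*(10 + K)/2)
P = -73367 (P = (59042 - 132819) + 410 = -73777 + 410 = -73367)
(-413504 + P)*(312696 + 65758) = (-413504 - 73367)*(312696 + 65758) = -486871*378454 = -184258277434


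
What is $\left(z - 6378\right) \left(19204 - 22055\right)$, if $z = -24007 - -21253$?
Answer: $26035332$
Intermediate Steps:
$z = -2754$ ($z = -24007 + 21253 = -2754$)
$\left(z - 6378\right) \left(19204 - 22055\right) = \left(-2754 - 6378\right) \left(19204 - 22055\right) = \left(-9132\right) \left(-2851\right) = 26035332$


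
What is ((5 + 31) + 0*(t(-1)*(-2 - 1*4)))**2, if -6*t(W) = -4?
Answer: 1296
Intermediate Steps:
t(W) = 2/3 (t(W) = -1/6*(-4) = 2/3)
((5 + 31) + 0*(t(-1)*(-2 - 1*4)))**2 = ((5 + 31) + 0*(2*(-2 - 1*4)/3))**2 = (36 + 0*(2*(-2 - 4)/3))**2 = (36 + 0*((2/3)*(-6)))**2 = (36 + 0*(-4))**2 = (36 + 0)**2 = 36**2 = 1296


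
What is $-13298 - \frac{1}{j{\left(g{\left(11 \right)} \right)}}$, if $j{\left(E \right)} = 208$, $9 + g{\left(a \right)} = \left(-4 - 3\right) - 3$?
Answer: $- \frac{2765985}{208} \approx -13298.0$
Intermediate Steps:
$g{\left(a \right)} = -19$ ($g{\left(a \right)} = -9 - 10 = -19$)
$-13298 - \frac{1}{j{\left(g{\left(11 \right)} \right)}} = -13298 - \frac{1}{208} = - \frac{2765985}{208}$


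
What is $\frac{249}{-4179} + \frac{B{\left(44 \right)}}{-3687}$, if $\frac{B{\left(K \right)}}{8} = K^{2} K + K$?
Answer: $- \frac{950086853}{5135991} \approx -184.99$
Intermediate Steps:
$B{\left(K \right)} = 8 K + 8 K^{3}$ ($B{\left(K \right)} = 8 \left(K^{2} K + K\right) = 8 \left(K^{3} + K\right) = 8 \left(K + K^{3}\right) = 8 K + 8 K^{3}$)
$\frac{249}{-4179} + \frac{B{\left(44 \right)}}{-3687} = \frac{249}{-4179} + \frac{8 \cdot 44 \left(1 + 44^{2}\right)}{-3687} = 249 \left(- \frac{1}{4179}\right) + 8 \cdot 44 \left(1 + 1936\right) \left(- \frac{1}{3687}\right) = - \frac{83}{1393} + 8 \cdot 44 \cdot 1937 \left(- \frac{1}{3687}\right) = - \frac{83}{1393} + 681824 \left(- \frac{1}{3687}\right) = - \frac{83}{1393} - \frac{681824}{3687} = - \frac{950086853}{5135991}$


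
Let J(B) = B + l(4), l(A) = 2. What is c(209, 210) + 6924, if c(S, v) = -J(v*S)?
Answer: -36968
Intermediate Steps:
J(B) = 2 + B (J(B) = B + 2 = 2 + B)
c(S, v) = -2 - S*v (c(S, v) = -(2 + v*S) = -(2 + S*v) = -2 - S*v)
c(209, 210) + 6924 = (-2 - 1*209*210) + 6924 = (-2 - 43890) + 6924 = -43892 + 6924 = -36968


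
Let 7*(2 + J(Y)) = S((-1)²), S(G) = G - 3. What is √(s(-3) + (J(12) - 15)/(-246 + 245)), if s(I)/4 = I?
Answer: √259/7 ≈ 2.2991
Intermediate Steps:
S(G) = -3 + G
J(Y) = -16/7 (J(Y) = -2 + (-3 + (-1)²)/7 = -2 + (-3 + 1)/7 = -2 + (⅐)*(-2) = -2 - 2/7 = -16/7)
s(I) = 4*I
√(s(-3) + (J(12) - 15)/(-246 + 245)) = √(4*(-3) + (-16/7 - 15)/(-246 + 245)) = √(-12 - 121/7/(-1)) = √(-12 - 121/7*(-1)) = √(-12 + 121/7) = √(37/7) = √259/7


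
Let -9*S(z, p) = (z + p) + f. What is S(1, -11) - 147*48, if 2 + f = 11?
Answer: -63503/9 ≈ -7055.9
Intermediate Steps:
f = 9 (f = -2 + 11 = 9)
S(z, p) = -1 - p/9 - z/9 (S(z, p) = -((z + p) + 9)/9 = -((p + z) + 9)/9 = -(9 + p + z)/9 = -1 - p/9 - z/9)
S(1, -11) - 147*48 = (-1 - ⅑*(-11) - ⅑*1) - 147*48 = (-1 + 11/9 - ⅑) - 7056 = ⅑ - 7056 = -63503/9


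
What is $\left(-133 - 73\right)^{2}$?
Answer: $42436$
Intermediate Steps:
$\left(-133 - 73\right)^{2} = \left(-206\right)^{2} = 42436$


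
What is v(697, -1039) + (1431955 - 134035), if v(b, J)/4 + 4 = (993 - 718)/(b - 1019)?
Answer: 208961994/161 ≈ 1.2979e+6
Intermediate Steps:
v(b, J) = -16 + 1100/(-1019 + b) (v(b, J) = -16 + 4*((993 - 718)/(b - 1019)) = -16 + 4*(275/(-1019 + b)) = -16 + 1100/(-1019 + b))
v(697, -1039) + (1431955 - 134035) = 4*(4351 - 4*697)/(-1019 + 697) + (1431955 - 134035) = 4*(4351 - 2788)/(-322) + 1297920 = 4*(-1/322)*1563 + 1297920 = -3126/161 + 1297920 = 208961994/161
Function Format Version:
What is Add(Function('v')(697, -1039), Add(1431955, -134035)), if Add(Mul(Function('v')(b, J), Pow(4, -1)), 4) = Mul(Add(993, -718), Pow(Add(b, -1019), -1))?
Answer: Rational(208961994, 161) ≈ 1.2979e+6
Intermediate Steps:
Function('v')(b, J) = Add(-16, Mul(1100, Pow(Add(-1019, b), -1))) (Function('v')(b, J) = Add(-16, Mul(4, Mul(Add(993, -718), Pow(Add(b, -1019), -1)))) = Add(-16, Mul(4, Mul(275, Pow(Add(-1019, b), -1)))) = Add(-16, Mul(1100, Pow(Add(-1019, b), -1))))
Add(Function('v')(697, -1039), Add(1431955, -134035)) = Add(Mul(4, Pow(Add(-1019, 697), -1), Add(4351, Mul(-4, 697))), Add(1431955, -134035)) = Add(Mul(4, Pow(-322, -1), Add(4351, -2788)), 1297920) = Add(Mul(4, Rational(-1, 322), 1563), 1297920) = Add(Rational(-3126, 161), 1297920) = Rational(208961994, 161)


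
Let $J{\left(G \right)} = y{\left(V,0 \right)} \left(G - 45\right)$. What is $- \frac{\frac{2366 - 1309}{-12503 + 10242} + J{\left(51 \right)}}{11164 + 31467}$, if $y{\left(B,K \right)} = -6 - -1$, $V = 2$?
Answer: $\frac{9841}{13769813} \approx 0.00071468$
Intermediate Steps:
$y{\left(B,K \right)} = -5$ ($y{\left(B,K \right)} = -6 + 1 = -5$)
$J{\left(G \right)} = 225 - 5 G$ ($J{\left(G \right)} = - 5 \left(G - 45\right) = - 5 \left(-45 + G\right) = 225 - 5 G$)
$- \frac{\frac{2366 - 1309}{-12503 + 10242} + J{\left(51 \right)}}{11164 + 31467} = - \frac{\frac{2366 - 1309}{-12503 + 10242} + \left(225 - 255\right)}{11164 + 31467} = - \frac{\frac{1057}{-2261} + \left(225 - 255\right)}{42631} = - \frac{1057 \left(- \frac{1}{2261}\right) - 30}{42631} = - \frac{- \frac{151}{323} - 30}{42631} = - \frac{-9841}{323 \cdot 42631} = \left(-1\right) \left(- \frac{9841}{13769813}\right) = \frac{9841}{13769813}$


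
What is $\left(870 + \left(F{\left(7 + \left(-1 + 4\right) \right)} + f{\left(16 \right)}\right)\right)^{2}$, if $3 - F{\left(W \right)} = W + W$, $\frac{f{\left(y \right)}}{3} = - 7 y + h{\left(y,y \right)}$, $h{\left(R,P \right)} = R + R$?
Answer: $375769$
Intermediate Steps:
$h{\left(R,P \right)} = 2 R$
$f{\left(y \right)} = - 15 y$ ($f{\left(y \right)} = 3 \left(- 7 y + 2 y\right) = 3 \left(- 5 y\right) = - 15 y$)
$F{\left(W \right)} = 3 - 2 W$ ($F{\left(W \right)} = 3 - \left(W + W\right) = 3 - 2 W$)
$\left(870 + \left(F{\left(7 + \left(-1 + 4\right) \right)} + f{\left(16 \right)}\right)\right)^{2} = \left(870 - \left(237 + 2 \left(7 + \left(-1 + 4\right)\right)\right)\right)^{2} = \left(870 - \left(237 + 2 \left(7 + 3\right)\right)\right)^{2} = \left(870 + \left(\left(3 - 20\right) - 240\right)\right)^{2} = \left(870 - 257\right)^{2} = 613^{2} = 375769$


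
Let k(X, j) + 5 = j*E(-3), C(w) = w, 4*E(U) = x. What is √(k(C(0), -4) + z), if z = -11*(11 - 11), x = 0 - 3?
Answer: I*√2 ≈ 1.4142*I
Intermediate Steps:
x = -3
E(U) = -¾ (E(U) = (¼)*(-3) = -¾)
z = 0 (z = -11*0 = 0)
k(X, j) = -5 - 3*j/4 (k(X, j) = -5 + j*(-¾) = -5 - 3*j/4)
√(k(C(0), -4) + z) = √((-5 - ¾*(-4)) + 0) = √((-5 + 3) + 0) = √(-2 + 0) = √(-2) = I*√2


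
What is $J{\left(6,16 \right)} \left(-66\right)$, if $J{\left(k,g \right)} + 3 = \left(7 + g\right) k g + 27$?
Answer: $-147312$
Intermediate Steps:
$J{\left(k,g \right)} = 24 + g k \left(7 + g\right)$ ($J{\left(k,g \right)} = -3 + \left(\left(7 + g\right) k g + 27\right) = -3 + \left(k \left(7 + g\right) g + 27\right) = -3 + \left(g k \left(7 + g\right) + 27\right) = -3 + \left(27 + g k \left(7 + g\right)\right) = 24 + g k \left(7 + g\right)$)
$J{\left(6,16 \right)} \left(-66\right) = \left(24 + 6 \cdot 16^{2} + 7 \cdot 16 \cdot 6\right) \left(-66\right) = \left(24 + 6 \cdot 256 + 672\right) \left(-66\right) = \left(24 + 1536 + 672\right) \left(-66\right) = 2232 \left(-66\right) = -147312$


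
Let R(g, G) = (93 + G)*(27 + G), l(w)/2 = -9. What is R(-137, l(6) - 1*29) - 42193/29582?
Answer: -27257633/29582 ≈ -921.43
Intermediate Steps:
l(w) = -18 (l(w) = 2*(-9) = -18)
R(g, G) = (27 + G)*(93 + G)
R(-137, l(6) - 1*29) - 42193/29582 = (2511 + (-18 - 1*29)² + 120*(-18 - 1*29)) - 42193/29582 = (2511 + (-18 - 29)² + 120*(-18 - 29)) - 42193/29582 = (2511 + (-47)² + 120*(-47)) - 1*42193/29582 = (2511 + 2209 - 5640) - 42193/29582 = -920 - 42193/29582 = -27257633/29582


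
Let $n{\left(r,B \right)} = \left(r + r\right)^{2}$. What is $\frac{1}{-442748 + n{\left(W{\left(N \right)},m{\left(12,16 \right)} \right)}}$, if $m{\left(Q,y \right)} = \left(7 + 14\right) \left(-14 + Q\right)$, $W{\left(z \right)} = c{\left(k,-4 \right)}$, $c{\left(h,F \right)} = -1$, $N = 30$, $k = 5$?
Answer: $- \frac{1}{442744} \approx -2.2586 \cdot 10^{-6}$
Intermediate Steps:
$W{\left(z \right)} = -1$
$m{\left(Q,y \right)} = -294 + 21 Q$ ($m{\left(Q,y \right)} = 21 \left(-14 + Q\right) = -294 + 21 Q$)
$n{\left(r,B \right)} = 4 r^{2}$ ($n{\left(r,B \right)} = \left(2 r\right)^{2} = 4 r^{2}$)
$\frac{1}{-442748 + n{\left(W{\left(N \right)},m{\left(12,16 \right)} \right)}} = \frac{1}{-442748 + 4 \left(-1\right)^{2}} = \frac{1}{-442748 + 4 \cdot 1} = \frac{1}{-442748 + 4} = \frac{1}{-442744} = - \frac{1}{442744}$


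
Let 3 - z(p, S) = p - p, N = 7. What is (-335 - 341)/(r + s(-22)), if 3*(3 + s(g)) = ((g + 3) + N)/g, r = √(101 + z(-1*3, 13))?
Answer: -230516/11623 - 163592*√26/11623 ≈ -91.601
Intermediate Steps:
z(p, S) = 3 (z(p, S) = 3 - (p - p) = 3 - 1*0 = 3 + 0 = 3)
r = 2*√26 (r = √(101 + 3) = √104 = 2*√26 ≈ 10.198)
s(g) = -3 + (10 + g)/(3*g) (s(g) = -3 + (((g + 3) + 7)/g)/3 = -3 + (((3 + g) + 7)/g)/3 = -3 + ((10 + g)/g)/3 = -3 + (10 + g)/(3*g))
(-335 - 341)/(r + s(-22)) = (-335 - 341)/(2*√26 + (⅔)*(5 - 4*(-22))/(-22)) = -676/(2*√26 + (⅔)*(-1/22)*(5 + 88)) = -676/(2*√26 + (⅔)*(-1/22)*93) = -676/(2*√26 - 31/11) = -676/(-31/11 + 2*√26)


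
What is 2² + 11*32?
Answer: 356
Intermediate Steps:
2² + 11*32 = 4 + 352 = 356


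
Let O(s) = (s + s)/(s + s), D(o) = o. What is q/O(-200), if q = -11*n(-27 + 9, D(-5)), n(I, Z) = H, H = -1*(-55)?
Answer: -605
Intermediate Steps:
H = 55
n(I, Z) = 55
O(s) = 1 (O(s) = (2*s)/((2*s)) = (2*s)*(1/(2*s)) = 1)
q = -605 (q = -11*55 = -605)
q/O(-200) = -605/1 = -605*1 = -605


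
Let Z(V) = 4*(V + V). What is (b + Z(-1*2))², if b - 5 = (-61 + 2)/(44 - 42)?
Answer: 6561/4 ≈ 1640.3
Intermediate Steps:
b = -49/2 (b = 5 + (-61 + 2)/(44 - 42) = 5 - 59/2 = -49/2 ≈ -24.500)
Z(V) = 8*V (Z(V) = 4*(2*V) = 8*V)
(b + Z(-1*2))² = (-49/2 + 8*(-1*2))² = (-49/2 + 8*(-2))² = (-49/2 - 16)² = (-81/2)² = 6561/4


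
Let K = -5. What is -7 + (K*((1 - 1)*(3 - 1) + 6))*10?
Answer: -307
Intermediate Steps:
-7 + (K*((1 - 1)*(3 - 1) + 6))*10 = -7 - 5*((1 - 1)*(3 - 1) + 6)*10 = -7 - 5*(0*2 + 6)*10 = -7 - 5*(0 + 6)*10 = -7 - 5*6*10 = -7 - 30*10 = -7 - 300 = -307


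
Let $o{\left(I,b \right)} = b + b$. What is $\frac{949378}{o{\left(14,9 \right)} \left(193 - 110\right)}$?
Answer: $\frac{474689}{747} \approx 635.46$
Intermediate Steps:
$o{\left(I,b \right)} = 2 b$
$\frac{949378}{o{\left(14,9 \right)} \left(193 - 110\right)} = \frac{949378}{2 \cdot 9 \left(193 - 110\right)} = \frac{949378}{18 \cdot 83} = \frac{949378}{1494} = 949378 \cdot \frac{1}{1494} = \frac{474689}{747}$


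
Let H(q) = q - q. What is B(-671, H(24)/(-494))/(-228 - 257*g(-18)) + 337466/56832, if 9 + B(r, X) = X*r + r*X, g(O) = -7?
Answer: 264823799/44641536 ≈ 5.9322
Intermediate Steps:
H(q) = 0
B(r, X) = -9 + 2*X*r (B(r, X) = -9 + (X*r + r*X) = -9 + (X*r + X*r) = -9 + 2*X*r)
B(-671, H(24)/(-494))/(-228 - 257*g(-18)) + 337466/56832 = (-9 + 2*(0/(-494))*(-671))/(-228 - 257*(-7)) + 337466/56832 = (-9 + 2*(0*(-1/494))*(-671))/(-228 + 1799) + 337466*(1/56832) = (-9 + 2*0*(-671))/1571 + 168733/28416 = (-9 + 0)*(1/1571) + 168733/28416 = -9*1/1571 + 168733/28416 = -9/1571 + 168733/28416 = 264823799/44641536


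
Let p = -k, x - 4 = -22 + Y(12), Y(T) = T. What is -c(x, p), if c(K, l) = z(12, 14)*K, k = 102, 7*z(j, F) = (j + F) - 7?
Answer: 114/7 ≈ 16.286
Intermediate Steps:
z(j, F) = -1 + F/7 + j/7 (z(j, F) = ((j + F) - 7)/7 = ((F + j) - 7)/7 = (-7 + F + j)/7 = -1 + F/7 + j/7)
x = -6 (x = 4 + (-22 + 12) = 4 - 10 = -6)
p = -102 (p = -1*102 = -102)
c(K, l) = 19*K/7 (c(K, l) = (-1 + (⅐)*14 + (⅐)*12)*K = (-1 + 2 + 12/7)*K = 19*K/7)
-c(x, p) = -19*(-6)/7 = -1*(-114/7) = 114/7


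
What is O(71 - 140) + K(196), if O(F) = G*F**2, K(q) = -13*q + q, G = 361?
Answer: 1716369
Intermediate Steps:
K(q) = -12*q
O(F) = 361*F**2
O(71 - 140) + K(196) = 361*(71 - 140)**2 - 12*196 = 361*(-69)**2 - 2352 = 361*4761 - 2352 = 1718721 - 2352 = 1716369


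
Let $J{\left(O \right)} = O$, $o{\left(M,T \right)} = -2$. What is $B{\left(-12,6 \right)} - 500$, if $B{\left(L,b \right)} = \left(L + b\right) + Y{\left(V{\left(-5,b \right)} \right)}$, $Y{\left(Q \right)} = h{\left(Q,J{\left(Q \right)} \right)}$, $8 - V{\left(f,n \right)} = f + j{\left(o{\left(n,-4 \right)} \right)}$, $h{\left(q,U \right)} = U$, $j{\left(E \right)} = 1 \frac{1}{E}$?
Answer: $- \frac{985}{2} \approx -492.5$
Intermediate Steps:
$j{\left(E \right)} = \frac{1}{E}$
$V{\left(f,n \right)} = \frac{17}{2} - f$ ($V{\left(f,n \right)} = 8 - \left(f + \frac{1}{-2}\right) = 8 - \left(f - \frac{1}{2}\right) = 8 - \left(- \frac{1}{2} + f\right) = \frac{17}{2} - f$)
$Y{\left(Q \right)} = Q$
$B{\left(L,b \right)} = \frac{27}{2} + L + b$ ($B{\left(L,b \right)} = \left(L + b\right) + \left(\frac{17}{2} - -5\right) = \left(L + b\right) + \left(\frac{17}{2} + 5\right) = \left(L + b\right) + \frac{27}{2} = \frac{27}{2} + L + b$)
$B{\left(-12,6 \right)} - 500 = \left(\frac{27}{2} - 12 + 6\right) - 500 = \frac{15}{2} - 500 = - \frac{985}{2}$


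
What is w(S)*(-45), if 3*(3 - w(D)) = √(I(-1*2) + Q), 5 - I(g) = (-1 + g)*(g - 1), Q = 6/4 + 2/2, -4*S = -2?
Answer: -135 + 15*I*√6/2 ≈ -135.0 + 18.371*I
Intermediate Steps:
S = ½ (S = -¼*(-2) = ½ ≈ 0.50000)
Q = 5/2 (Q = 6*(¼) + 2*(½) = 3/2 + 1 = 5/2 ≈ 2.5000)
I(g) = 5 - (-1 + g)² (I(g) = 5 - (-1 + g)*(g - 1) = 5 - (-1 + g)*(-1 + g) = 5 - (-1 + g)²)
w(D) = 3 - I*√6/6 (w(D) = 3 - √((5 - (-1 - 1*2)²) + 5/2)/3 = 3 - √((5 - (-1 - 2)²) + 5/2)/3 = 3 - √((5 - 1*(-3)²) + 5/2)/3 = 3 - √((5 - 1*9) + 5/2)/3 = 3 - √((5 - 9) + 5/2)/3 = 3 - √(-4 + 5/2)/3 = 3 - I*√6/6)
w(S)*(-45) = (3 - I*√6/6)*(-45) = -135 + 15*I*√6/2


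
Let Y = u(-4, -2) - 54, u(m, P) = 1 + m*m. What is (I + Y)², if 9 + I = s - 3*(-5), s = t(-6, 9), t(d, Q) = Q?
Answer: 484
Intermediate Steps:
u(m, P) = 1 + m²
s = 9
Y = -37 (Y = (1 + (-4)²) - 54 = (1 + 16) - 54 = 17 - 54 = -37)
I = 15 (I = -9 + (9 - 3*(-5)) = -9 + (9 - 1*(-15)) = -9 + (9 + 15) = -9 + 24 = 15)
(I + Y)² = (15 - 37)² = (-22)² = 484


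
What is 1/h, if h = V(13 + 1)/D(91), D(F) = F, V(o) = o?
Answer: 13/2 ≈ 6.5000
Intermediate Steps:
h = 2/13 (h = (13 + 1)/91 = 14*(1/91) = 2/13 ≈ 0.15385)
1/h = 1/(2/13) = 13/2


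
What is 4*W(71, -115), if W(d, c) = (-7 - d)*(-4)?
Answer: 1248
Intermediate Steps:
W(d, c) = 28 + 4*d
4*W(71, -115) = 4*(28 + 4*71) = 4*(28 + 284) = 4*312 = 1248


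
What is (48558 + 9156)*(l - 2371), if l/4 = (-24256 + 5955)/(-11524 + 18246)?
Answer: -462031331562/3361 ≈ -1.3747e+8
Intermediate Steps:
l = -36602/3361 (l = 4*((-24256 + 5955)/(-11524 + 18246)) = 4*(-18301/6722) = -36602/3361 ≈ -10.890)
(48558 + 9156)*(l - 2371) = (48558 + 9156)*(-36602/3361 - 2371) = 57714*(-8005533/3361) = -462031331562/3361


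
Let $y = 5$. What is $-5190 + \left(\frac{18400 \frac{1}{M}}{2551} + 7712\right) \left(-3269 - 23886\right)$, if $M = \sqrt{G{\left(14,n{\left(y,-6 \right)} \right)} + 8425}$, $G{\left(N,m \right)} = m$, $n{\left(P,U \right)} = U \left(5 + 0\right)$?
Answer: $-209424550 - \frac{4344800 \sqrt{8395}}{186223} \approx -2.0943 \cdot 10^{8}$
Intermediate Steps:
$n{\left(P,U \right)} = 5 U$ ($n{\left(P,U \right)} = U 5 = 5 U$)
$M = \sqrt{8395}$ ($M = \sqrt{5 \left(-6\right) + 8425} = \sqrt{-30 + 8425} = \sqrt{8395} \approx 91.624$)
$-5190 + \left(\frac{18400 \frac{1}{M}}{2551} + 7712\right) \left(-3269 - 23886\right) = -5190 + \left(\frac{18400 \frac{1}{\sqrt{8395}}}{2551} + 7712\right) \left(-3269 - 23886\right) = -5190 + \left(18400 \frac{\sqrt{8395}}{8395} \cdot \frac{1}{2551} + 7712\right) \left(-27155\right) = -5190 + \left(\frac{160 \sqrt{8395}}{73} \cdot \frac{1}{2551} + 7712\right) \left(-27155\right) = -5190 + \left(\frac{160 \sqrt{8395}}{186223} + 7712\right) \left(-27155\right) = -5190 + \left(7712 + \frac{160 \sqrt{8395}}{186223}\right) \left(-27155\right) = -5190 - \left(209419360 + \frac{4344800 \sqrt{8395}}{186223}\right) = -209424550 - \frac{4344800 \sqrt{8395}}{186223}$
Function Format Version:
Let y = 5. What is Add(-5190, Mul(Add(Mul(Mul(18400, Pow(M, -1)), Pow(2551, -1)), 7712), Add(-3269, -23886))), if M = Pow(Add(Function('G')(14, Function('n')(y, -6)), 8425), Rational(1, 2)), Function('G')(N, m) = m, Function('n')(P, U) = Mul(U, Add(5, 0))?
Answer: Add(-209424550, Mul(Rational(-4344800, 186223), Pow(8395, Rational(1, 2)))) ≈ -2.0943e+8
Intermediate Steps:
Function('n')(P, U) = Mul(5, U) (Function('n')(P, U) = Mul(U, 5) = Mul(5, U))
M = Pow(8395, Rational(1, 2)) (M = Pow(Add(Mul(5, -6), 8425), Rational(1, 2)) = Pow(Add(-30, 8425), Rational(1, 2)) = Pow(8395, Rational(1, 2)) ≈ 91.624)
Add(-5190, Mul(Add(Mul(Mul(18400, Pow(M, -1)), Pow(2551, -1)), 7712), Add(-3269, -23886))) = Add(-5190, Mul(Add(Mul(Mul(18400, Pow(Pow(8395, Rational(1, 2)), -1)), Pow(2551, -1)), 7712), Add(-3269, -23886))) = Add(-5190, Mul(Add(Mul(Mul(18400, Mul(Rational(1, 8395), Pow(8395, Rational(1, 2)))), Rational(1, 2551)), 7712), -27155)) = Add(-5190, Mul(Add(Mul(Mul(Rational(160, 73), Pow(8395, Rational(1, 2))), Rational(1, 2551)), 7712), -27155)) = Add(-5190, Mul(Add(Mul(Rational(160, 186223), Pow(8395, Rational(1, 2))), 7712), -27155)) = Add(-5190, Mul(Add(7712, Mul(Rational(160, 186223), Pow(8395, Rational(1, 2)))), -27155)) = Add(-5190, Add(-209419360, Mul(Rational(-4344800, 186223), Pow(8395, Rational(1, 2))))) = Add(-209424550, Mul(Rational(-4344800, 186223), Pow(8395, Rational(1, 2))))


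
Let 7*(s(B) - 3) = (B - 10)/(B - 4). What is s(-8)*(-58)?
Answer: -1305/7 ≈ -186.43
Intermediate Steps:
s(B) = 3 + (-10 + B)/(7*(-4 + B)) (s(B) = 3 + ((B - 10)/(B - 4))/7 = 3 + ((-10 + B)/(-4 + B))/7 = 3 + (-10 + B)/(7*(-4 + B)))
s(-8)*(-58) = (2*(-47 + 11*(-8))/(7*(-4 - 8)))*(-58) = ((2/7)*(-47 - 88)/(-12))*(-58) = ((2/7)*(-1/12)*(-135))*(-58) = (45/14)*(-58) = -1305/7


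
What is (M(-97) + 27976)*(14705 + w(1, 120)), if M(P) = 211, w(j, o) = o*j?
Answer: 417872275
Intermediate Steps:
w(j, o) = j*o
(M(-97) + 27976)*(14705 + w(1, 120)) = (211 + 27976)*(14705 + 1*120) = 28187*(14705 + 120) = 28187*14825 = 417872275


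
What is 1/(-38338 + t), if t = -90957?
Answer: -1/129295 ≈ -7.7343e-6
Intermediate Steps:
1/(-38338 + t) = 1/(-38338 - 90957) = 1/(-129295) = -1/129295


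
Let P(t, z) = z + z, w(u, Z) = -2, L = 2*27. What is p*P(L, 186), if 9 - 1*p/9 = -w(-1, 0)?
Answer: 23436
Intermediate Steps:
L = 54
P(t, z) = 2*z
p = 63 (p = 81 - (-9)*(-2) = 81 - 9*2 = 81 - 18 = 63)
p*P(L, 186) = 63*(2*186) = 63*372 = 23436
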